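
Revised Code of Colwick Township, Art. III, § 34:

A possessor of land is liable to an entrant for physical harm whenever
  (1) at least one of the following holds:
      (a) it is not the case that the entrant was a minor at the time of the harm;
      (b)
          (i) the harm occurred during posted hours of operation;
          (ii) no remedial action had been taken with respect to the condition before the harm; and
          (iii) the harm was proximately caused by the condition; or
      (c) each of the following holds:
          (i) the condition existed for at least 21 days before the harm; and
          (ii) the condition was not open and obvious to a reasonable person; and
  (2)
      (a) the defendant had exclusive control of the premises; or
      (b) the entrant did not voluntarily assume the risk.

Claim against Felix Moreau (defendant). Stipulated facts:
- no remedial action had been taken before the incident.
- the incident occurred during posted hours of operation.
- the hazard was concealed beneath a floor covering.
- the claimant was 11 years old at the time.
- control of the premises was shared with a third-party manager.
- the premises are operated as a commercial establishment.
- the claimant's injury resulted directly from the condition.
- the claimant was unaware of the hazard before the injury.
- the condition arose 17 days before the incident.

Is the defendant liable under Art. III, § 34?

Yes — liable.

(a) not (entrant a minor) — not met.
(i) during posted hours — satisfied.
(ii) no remedial action — met.
(iii) proximate cause — met.
(b): T AND T AND T → true.
(i) condition ≥21 days old — fails.
(ii) not open/obvious — satisfied.
So (c) is not satisfied (F AND T).
(1): F OR T OR F → true.
(a) exclusive control — not satisfied.
(b) no assumed risk — holds.
(2) = F OR T = true.
So Overall is satisfied (T AND T).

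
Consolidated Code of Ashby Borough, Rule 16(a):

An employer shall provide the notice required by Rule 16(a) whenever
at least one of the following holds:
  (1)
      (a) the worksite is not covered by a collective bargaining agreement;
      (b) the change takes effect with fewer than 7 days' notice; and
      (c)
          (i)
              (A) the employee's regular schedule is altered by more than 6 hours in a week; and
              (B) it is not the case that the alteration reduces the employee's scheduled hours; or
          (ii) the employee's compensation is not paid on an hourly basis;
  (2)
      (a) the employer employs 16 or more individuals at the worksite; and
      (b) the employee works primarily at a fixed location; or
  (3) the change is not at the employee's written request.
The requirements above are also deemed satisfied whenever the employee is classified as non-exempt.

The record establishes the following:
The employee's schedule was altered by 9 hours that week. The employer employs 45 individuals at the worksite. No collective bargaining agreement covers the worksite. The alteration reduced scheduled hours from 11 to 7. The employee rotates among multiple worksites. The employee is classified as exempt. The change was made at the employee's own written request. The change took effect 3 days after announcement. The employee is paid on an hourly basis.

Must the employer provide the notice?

No — not required.

(a) no CBA — met.
(b) < 7 days' notice — satisfied.
(A) schedule shift > 6h — satisfied.
(B) not (hours reduced) — fails.
(i): T AND F → false.
(ii) not (hourly-paid) — not satisfied.
(c): F OR F → false.
(1) = T AND T AND F = false.
(a) ≥ 16 at site — satisfied.
(b) fixed location — fails.
(2) = T AND F = false.
(3) not employee-requested — not met.
So Overall is not satisfied (F OR F OR F).
Exception (non-exempt) — not satisfied.
Result: main false OR exception false → false.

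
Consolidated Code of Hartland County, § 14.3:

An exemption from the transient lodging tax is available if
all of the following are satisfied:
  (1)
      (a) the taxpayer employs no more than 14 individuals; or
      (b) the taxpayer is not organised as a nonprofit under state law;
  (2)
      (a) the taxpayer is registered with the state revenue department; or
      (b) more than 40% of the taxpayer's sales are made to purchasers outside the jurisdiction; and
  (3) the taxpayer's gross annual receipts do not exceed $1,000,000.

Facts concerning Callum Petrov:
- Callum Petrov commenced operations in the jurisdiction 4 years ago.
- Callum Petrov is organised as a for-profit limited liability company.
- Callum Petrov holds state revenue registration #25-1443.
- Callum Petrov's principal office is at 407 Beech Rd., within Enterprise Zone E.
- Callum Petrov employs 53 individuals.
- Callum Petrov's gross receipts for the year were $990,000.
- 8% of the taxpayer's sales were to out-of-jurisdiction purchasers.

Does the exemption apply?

(a) ≤ 14 employees — not met.
(b) not (nonprofit) — holds.
(1) = F OR T = true.
(a) state-registered — satisfied.
(b) >40% out-of-jur. sales — fails.
So (2) is satisfied (T OR F).
(3) receipts ≤ $1,000,000 — satisfied.
Overall: T AND T AND T → true.

Yes — exempt.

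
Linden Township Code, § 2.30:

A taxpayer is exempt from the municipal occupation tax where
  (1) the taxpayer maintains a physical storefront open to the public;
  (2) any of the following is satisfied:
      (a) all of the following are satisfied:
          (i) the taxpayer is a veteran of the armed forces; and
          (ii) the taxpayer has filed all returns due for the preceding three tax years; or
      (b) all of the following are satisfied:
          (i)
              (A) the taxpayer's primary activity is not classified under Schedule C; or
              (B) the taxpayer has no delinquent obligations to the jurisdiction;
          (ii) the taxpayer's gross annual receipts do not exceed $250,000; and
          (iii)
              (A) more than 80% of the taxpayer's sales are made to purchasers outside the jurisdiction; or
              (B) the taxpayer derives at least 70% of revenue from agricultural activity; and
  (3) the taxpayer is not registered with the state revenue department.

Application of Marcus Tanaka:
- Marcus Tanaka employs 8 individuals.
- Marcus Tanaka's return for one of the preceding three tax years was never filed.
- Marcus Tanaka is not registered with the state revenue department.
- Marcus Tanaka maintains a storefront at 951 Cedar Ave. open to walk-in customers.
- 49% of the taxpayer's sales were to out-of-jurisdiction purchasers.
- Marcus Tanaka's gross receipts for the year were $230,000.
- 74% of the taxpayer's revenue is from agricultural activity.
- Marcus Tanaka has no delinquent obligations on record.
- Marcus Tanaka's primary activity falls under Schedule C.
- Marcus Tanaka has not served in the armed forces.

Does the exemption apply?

Yes — exempt.

(1) has storefront — satisfied.
(i) veteran — fails.
(ii) returns current — not met.
So (a) is not satisfied (F AND F).
(A) not (Schedule C activity) — fails.
(B) no delinquency — met.
(i): F OR T → true.
(ii) receipts ≤ $250,000 — satisfied.
(A) >80% out-of-jur. sales — not met.
(B) ≥70% agricultural — met.
So (iii) is satisfied (F OR T).
So (b) is satisfied (T AND T AND T).
(2) = F OR T = true.
(3) not (state-registered) — satisfied.
Overall: T AND T AND T → true.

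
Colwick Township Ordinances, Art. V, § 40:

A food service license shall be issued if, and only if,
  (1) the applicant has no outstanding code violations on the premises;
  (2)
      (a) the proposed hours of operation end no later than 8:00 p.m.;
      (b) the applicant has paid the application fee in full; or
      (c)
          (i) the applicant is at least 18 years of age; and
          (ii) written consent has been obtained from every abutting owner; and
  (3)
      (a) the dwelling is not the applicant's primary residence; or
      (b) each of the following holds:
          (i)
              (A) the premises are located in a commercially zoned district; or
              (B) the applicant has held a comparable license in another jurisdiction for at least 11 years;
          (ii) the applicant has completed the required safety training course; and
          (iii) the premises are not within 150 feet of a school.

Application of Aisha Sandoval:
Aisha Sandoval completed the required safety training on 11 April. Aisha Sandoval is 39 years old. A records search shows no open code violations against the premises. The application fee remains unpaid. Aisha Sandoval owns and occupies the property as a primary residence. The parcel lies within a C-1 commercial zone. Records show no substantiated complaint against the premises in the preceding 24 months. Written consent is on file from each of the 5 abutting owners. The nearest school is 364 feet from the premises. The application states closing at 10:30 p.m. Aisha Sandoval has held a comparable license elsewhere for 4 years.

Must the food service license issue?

Yes — granted.

(1) no code violations — met.
(a) closes by 8 p.m. — fails.
(b) fee paid — fails.
(i) age ≥ 18 — satisfied.
(ii) all abutters consent — met.
(c): T AND T → true.
(2) = F OR F OR T = true.
(a) not (primary residence) — fails.
(A) commercially zoned — holds.
(B) prior license ≥ 11 yr — not met.
(i) = T OR F = true.
(ii) safety training — satisfied.
(iii) ≥150 ft from school — met.
(b) = T AND T AND T = true.
So (3) is satisfied (F OR T).
So Overall is satisfied (T AND T AND T).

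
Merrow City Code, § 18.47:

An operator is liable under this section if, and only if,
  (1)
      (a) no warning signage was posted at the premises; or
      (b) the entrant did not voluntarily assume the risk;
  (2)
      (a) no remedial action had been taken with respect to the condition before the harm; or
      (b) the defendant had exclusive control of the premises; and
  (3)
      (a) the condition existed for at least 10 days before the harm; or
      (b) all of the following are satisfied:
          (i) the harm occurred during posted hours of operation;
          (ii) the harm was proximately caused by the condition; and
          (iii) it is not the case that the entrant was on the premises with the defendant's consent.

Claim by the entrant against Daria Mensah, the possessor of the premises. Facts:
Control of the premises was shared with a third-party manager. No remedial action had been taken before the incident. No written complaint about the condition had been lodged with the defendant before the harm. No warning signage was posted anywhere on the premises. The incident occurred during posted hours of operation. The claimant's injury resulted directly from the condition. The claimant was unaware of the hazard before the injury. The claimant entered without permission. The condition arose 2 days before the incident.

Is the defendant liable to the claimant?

Yes — liable.

(a) no signage posted — satisfied.
(b) no assumed risk — met.
(1): T OR T → true.
(a) no remedial action — met.
(b) exclusive control — not met.
(2) = T OR F = true.
(a) condition ≥10 days old — fails.
(i) during posted hours — met.
(ii) proximate cause — satisfied.
(iii) not (consent to enter) — holds.
(b): T AND T AND T → true.
So (3) is satisfied (F OR T).
Overall = T AND T AND T = true.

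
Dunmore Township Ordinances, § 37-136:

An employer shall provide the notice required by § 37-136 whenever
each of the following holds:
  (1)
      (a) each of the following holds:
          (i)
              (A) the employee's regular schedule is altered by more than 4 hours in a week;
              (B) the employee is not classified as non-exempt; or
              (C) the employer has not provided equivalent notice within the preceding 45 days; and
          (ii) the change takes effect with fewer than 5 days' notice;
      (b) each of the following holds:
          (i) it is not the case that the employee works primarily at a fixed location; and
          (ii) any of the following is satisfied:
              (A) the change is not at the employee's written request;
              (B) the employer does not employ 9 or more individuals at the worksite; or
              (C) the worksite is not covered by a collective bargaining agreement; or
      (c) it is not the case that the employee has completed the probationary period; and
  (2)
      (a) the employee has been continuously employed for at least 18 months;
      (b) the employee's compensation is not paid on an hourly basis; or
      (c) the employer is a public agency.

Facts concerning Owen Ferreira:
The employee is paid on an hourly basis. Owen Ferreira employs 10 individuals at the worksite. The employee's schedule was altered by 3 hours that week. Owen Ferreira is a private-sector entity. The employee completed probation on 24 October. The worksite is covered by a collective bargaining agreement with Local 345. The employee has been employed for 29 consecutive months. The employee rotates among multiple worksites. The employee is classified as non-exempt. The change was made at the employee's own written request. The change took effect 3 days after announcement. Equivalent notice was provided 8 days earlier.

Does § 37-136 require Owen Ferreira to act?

(A) schedule shift > 4h — not met.
(B) not (non-exempt) — fails.
(C) no recent notice — not met.
(i) = F OR F OR F = false.
(ii) < 5 days' notice — satisfied.
(a): F AND T → false.
(i) not (fixed location) — met.
(A) not employee-requested — fails.
(B) not (≥ 9 at site) — not met.
(C) no CBA — not satisfied.
So (ii) is not satisfied (F OR F OR F).
(b): T AND F → false.
(c) not (past probation) — not satisfied.
(1): F OR F OR F → false.
(a) tenure ≥ 18 mo. — met.
(b) not (hourly-paid) — not satisfied.
(c) public agency — fails.
(2) = T OR F OR F = true.
So Overall is not satisfied (F AND T).

No — not required.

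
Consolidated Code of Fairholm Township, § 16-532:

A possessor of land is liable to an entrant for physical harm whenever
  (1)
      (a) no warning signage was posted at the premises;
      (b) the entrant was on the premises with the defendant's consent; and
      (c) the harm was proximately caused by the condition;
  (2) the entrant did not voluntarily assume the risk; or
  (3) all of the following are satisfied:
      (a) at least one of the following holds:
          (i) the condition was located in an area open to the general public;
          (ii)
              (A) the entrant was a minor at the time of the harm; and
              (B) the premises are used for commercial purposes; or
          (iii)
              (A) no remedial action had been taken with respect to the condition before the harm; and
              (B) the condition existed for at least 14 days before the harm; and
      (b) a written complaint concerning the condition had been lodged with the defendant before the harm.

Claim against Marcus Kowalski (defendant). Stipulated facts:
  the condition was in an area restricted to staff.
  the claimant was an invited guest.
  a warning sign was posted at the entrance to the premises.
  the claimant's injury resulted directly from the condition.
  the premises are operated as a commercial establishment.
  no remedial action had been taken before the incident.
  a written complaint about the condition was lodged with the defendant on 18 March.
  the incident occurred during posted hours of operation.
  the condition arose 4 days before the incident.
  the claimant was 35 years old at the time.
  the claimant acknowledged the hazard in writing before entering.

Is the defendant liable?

No — not liable.

(a) no signage posted — not met.
(b) consent to enter — met.
(c) proximate cause — satisfied.
So (1) is not satisfied (F AND T AND T).
(2) no assumed risk — not met.
(i) public area — fails.
(A) entrant a minor — not met.
(B) commercial use — met.
(ii): F AND T → false.
(A) no remedial action — satisfied.
(B) condition ≥14 days old — not met.
(iii): T AND F → false.
(a): F OR F OR F → false.
(b) complaint lodged — holds.
So (3) is not satisfied (F AND T).
So Overall is not satisfied (F OR F OR F).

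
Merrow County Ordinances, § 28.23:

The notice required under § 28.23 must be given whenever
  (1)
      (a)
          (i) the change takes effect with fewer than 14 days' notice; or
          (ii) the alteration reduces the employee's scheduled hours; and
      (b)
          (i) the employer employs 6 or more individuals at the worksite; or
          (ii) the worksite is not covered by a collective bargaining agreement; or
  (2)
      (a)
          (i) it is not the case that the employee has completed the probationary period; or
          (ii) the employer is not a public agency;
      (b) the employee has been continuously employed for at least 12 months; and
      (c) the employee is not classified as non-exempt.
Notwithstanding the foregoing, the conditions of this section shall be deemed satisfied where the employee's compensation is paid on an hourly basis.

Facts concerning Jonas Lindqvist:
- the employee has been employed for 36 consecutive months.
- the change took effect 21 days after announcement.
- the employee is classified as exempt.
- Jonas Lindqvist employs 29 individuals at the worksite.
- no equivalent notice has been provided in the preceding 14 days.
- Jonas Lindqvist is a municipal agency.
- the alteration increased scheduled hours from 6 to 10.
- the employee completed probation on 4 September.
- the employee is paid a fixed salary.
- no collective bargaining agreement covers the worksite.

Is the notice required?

No — not required.

(i) < 14 days' notice — not met.
(ii) hours reduced — not satisfied.
So (a) is not satisfied (F OR F).
(i) ≥ 6 at site — holds.
(ii) no CBA — met.
(b): T OR T → true.
(1) = F AND T = false.
(i) not (past probation) — not met.
(ii) not (public agency) — fails.
So (a) is not satisfied (F OR F).
(b) tenure ≥ 12 mo. — met.
(c) not (non-exempt) — met.
(2) = F AND T AND T = false.
Overall = F OR F = false.
Exception (hourly-paid) — not satisfied.
Result: main false OR exception false → false.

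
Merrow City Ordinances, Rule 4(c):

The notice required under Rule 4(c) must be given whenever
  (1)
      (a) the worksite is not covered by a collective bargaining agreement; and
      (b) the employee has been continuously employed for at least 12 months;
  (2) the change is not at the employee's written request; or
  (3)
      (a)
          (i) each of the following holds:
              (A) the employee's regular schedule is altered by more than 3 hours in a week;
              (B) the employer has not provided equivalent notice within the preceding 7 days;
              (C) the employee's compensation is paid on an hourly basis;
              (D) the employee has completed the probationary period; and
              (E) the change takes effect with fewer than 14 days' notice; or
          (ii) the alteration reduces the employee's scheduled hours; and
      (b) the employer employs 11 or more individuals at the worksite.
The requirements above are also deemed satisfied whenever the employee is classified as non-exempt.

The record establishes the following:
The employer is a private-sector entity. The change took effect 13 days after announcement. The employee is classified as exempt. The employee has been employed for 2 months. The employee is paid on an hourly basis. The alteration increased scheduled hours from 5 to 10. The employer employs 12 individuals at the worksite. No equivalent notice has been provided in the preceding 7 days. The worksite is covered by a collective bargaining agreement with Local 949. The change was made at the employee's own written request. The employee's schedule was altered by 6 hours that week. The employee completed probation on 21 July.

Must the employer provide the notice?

(a) no CBA — not met.
(b) tenure ≥ 12 mo. — fails.
(1): F AND F → false.
(2) not employee-requested — fails.
(A) schedule shift > 3h — met.
(B) no recent notice — satisfied.
(C) hourly-paid — satisfied.
(D) past probation — satisfied.
(E) < 14 days' notice — satisfied.
So (i) is satisfied (T AND T AND T AND T AND T).
(ii) hours reduced — not satisfied.
(a) = T OR F = true.
(b) ≥ 11 at site — holds.
So (3) is satisfied (T AND T).
Overall: F OR F OR T → true.
Exception (non-exempt) — not satisfied.
Result: main true OR exception false → true.

Yes — required.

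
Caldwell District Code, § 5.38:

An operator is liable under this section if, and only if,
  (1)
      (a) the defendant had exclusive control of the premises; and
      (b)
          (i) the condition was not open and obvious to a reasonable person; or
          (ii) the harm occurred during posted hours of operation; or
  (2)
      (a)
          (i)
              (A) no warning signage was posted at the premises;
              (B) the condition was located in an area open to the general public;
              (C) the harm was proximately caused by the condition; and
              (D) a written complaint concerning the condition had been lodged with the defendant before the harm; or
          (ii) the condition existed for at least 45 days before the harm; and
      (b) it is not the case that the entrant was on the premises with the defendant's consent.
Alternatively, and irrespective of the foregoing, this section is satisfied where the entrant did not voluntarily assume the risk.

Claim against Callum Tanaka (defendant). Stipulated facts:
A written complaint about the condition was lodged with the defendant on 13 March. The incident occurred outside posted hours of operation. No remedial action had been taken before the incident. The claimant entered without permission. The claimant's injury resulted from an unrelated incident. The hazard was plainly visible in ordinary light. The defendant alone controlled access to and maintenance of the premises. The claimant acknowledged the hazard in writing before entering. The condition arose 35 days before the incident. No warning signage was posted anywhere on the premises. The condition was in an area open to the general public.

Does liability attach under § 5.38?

(a) exclusive control — met.
(i) not open/obvious — not met.
(ii) during posted hours — fails.
So (b) is not satisfied (F OR F).
(1): T AND F → false.
(A) no signage posted — satisfied.
(B) public area — satisfied.
(C) proximate cause — fails.
(D) complaint lodged — met.
So (i) is not satisfied (T AND T AND F AND T).
(ii) condition ≥45 days old — not met.
(a): F OR F → false.
(b) not (consent to enter) — holds.
So (2) is not satisfied (F AND T).
So Overall is not satisfied (F OR F).
Exception (no assumed risk) — not satisfied.
Result: main false OR exception false → false.

No — not liable.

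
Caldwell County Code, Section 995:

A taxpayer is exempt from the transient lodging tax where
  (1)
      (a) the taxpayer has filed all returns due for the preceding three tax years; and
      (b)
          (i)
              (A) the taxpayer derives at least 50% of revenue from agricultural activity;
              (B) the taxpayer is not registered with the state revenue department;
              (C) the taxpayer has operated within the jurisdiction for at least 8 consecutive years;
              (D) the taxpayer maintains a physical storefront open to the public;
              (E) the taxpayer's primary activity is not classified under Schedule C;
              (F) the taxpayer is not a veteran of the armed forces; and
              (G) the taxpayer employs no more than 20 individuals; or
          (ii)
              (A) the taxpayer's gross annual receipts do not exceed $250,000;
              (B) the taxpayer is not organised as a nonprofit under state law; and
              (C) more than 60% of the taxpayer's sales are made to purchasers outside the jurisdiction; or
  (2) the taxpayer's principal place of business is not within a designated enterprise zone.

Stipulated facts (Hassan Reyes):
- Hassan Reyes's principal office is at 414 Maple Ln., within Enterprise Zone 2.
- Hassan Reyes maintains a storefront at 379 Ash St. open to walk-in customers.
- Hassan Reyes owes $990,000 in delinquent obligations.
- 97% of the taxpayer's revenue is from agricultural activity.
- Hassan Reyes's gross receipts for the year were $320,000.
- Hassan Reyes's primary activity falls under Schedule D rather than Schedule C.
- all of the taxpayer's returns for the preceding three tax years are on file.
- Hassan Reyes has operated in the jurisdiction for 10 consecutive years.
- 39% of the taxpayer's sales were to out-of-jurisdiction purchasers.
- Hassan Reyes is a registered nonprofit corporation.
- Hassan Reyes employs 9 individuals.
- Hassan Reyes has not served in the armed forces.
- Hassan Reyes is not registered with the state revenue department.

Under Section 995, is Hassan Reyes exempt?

Yes — exempt.

(a) returns current — met.
(A) ≥50% agricultural — met.
(B) not (state-registered) — holds.
(C) ≥ 8 yrs in jurisdiction — met.
(D) has storefront — satisfied.
(E) not (Schedule C activity) — met.
(F) not (veteran) — met.
(G) ≤ 20 employees — holds.
So (i) is satisfied (T AND T AND T AND T AND T AND T AND T).
(A) receipts ≤ $250,000 — not met.
(B) not (nonprofit) — not met.
(C) >60% out-of-jur. sales — not met.
(ii): F AND F AND F → false.
So (b) is satisfied (T OR F).
So (1) is satisfied (T AND T).
(2) not (in enterprise zone) — fails.
Overall: T OR F → true.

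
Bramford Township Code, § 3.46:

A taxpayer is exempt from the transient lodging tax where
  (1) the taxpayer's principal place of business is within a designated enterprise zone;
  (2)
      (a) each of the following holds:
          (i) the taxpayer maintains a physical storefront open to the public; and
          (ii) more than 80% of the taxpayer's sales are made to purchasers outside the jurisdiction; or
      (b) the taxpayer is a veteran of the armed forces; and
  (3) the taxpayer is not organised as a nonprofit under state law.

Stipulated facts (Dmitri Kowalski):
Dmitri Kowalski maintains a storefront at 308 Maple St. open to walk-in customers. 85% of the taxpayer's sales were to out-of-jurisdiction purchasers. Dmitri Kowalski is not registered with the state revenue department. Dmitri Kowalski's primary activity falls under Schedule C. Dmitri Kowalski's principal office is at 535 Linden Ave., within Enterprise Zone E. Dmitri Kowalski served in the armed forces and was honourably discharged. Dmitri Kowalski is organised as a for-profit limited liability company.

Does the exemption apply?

(1) in enterprise zone — satisfied.
(i) has storefront — satisfied.
(ii) >80% out-of-jur. sales — satisfied.
(a) = T AND T = true.
(b) veteran — holds.
So (2) is satisfied (T OR T).
(3) not (nonprofit) — holds.
So Overall is satisfied (T AND T AND T).

Yes — exempt.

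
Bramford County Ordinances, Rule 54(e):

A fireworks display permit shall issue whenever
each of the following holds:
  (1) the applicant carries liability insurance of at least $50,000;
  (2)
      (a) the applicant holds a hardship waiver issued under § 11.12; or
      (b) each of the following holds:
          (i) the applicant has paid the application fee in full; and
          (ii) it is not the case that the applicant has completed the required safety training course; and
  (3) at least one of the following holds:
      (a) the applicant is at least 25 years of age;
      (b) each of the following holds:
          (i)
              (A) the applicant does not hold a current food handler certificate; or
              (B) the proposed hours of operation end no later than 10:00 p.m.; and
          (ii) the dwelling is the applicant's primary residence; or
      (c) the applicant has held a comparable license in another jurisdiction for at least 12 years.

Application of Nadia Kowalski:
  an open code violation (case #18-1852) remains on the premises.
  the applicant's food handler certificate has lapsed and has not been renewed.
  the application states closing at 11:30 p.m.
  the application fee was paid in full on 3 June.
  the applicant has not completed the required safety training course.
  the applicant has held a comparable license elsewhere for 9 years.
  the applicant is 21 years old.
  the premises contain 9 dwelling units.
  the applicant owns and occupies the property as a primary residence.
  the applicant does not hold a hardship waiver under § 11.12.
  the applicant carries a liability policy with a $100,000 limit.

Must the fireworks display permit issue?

Yes — granted.

(1) insurance ≥ $50,000 — satisfied.
(a) hardship waiver — fails.
(i) fee paid — satisfied.
(ii) not (safety training) — met.
(b) = T AND T = true.
(2): F OR T → true.
(a) age ≥ 25 — not met.
(A) not (food handler cert.) — met.
(B) closes by 10 p.m. — fails.
(i): T OR F → true.
(ii) primary residence — holds.
(b): T AND T → true.
(c) prior license ≥ 12 yr — fails.
(3) = F OR T OR F = true.
So Overall is satisfied (T AND T AND T).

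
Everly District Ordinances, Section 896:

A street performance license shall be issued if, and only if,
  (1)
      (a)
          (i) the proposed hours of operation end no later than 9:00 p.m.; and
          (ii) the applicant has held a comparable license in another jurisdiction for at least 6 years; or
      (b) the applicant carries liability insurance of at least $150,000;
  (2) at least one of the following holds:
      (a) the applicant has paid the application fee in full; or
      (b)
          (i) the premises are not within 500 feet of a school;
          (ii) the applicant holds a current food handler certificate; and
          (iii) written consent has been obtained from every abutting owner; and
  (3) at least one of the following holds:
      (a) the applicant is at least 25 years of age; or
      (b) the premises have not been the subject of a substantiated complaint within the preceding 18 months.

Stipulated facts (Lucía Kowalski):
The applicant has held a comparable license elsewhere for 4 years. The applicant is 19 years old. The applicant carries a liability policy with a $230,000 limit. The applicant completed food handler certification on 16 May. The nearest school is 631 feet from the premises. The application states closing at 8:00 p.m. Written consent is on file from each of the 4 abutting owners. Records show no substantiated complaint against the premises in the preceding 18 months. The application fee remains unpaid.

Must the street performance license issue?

(i) closes by 9 p.m. — satisfied.
(ii) prior license ≥ 6 yr — not satisfied.
So (a) is not satisfied (T AND F).
(b) insurance ≥ $150,000 — holds.
(1) = F OR T = true.
(a) fee paid — not satisfied.
(i) ≥500 ft from school — satisfied.
(ii) food handler cert. — met.
(iii) all abutters consent — satisfied.
(b): T AND T AND T → true.
So (2) is satisfied (F OR T).
(a) age ≥ 25 — fails.
(b) no complaint in 18 mo. — holds.
So (3) is satisfied (F OR T).
Overall: T AND T AND T → true.

Yes — granted.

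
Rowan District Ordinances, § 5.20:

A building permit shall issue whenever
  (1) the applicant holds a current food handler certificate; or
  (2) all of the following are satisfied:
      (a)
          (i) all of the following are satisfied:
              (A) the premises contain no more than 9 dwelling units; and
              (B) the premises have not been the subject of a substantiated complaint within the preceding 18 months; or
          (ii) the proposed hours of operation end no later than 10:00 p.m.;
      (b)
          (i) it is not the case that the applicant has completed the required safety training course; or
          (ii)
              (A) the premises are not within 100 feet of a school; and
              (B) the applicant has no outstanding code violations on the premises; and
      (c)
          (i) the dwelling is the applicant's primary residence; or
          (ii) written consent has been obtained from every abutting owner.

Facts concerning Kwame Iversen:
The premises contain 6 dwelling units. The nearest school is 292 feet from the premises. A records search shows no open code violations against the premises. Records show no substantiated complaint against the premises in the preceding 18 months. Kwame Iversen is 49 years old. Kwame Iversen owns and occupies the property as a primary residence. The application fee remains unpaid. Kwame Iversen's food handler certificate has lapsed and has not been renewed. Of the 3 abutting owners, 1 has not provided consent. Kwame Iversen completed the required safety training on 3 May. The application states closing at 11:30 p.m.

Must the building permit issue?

(1) food handler cert. — not satisfied.
(A) ≤ 9 units — met.
(B) no complaint in 18 mo. — met.
So (i) is satisfied (T AND T).
(ii) closes by 10 p.m. — not satisfied.
(a) = T OR F = true.
(i) not (safety training) — not met.
(A) ≥100 ft from school — holds.
(B) no code violations — met.
So (ii) is satisfied (T AND T).
(b): F OR T → true.
(i) primary residence — satisfied.
(ii) all abutters consent — fails.
So (c) is satisfied (T OR F).
So (2) is satisfied (T AND T AND T).
Overall: F OR T → true.

Yes — granted.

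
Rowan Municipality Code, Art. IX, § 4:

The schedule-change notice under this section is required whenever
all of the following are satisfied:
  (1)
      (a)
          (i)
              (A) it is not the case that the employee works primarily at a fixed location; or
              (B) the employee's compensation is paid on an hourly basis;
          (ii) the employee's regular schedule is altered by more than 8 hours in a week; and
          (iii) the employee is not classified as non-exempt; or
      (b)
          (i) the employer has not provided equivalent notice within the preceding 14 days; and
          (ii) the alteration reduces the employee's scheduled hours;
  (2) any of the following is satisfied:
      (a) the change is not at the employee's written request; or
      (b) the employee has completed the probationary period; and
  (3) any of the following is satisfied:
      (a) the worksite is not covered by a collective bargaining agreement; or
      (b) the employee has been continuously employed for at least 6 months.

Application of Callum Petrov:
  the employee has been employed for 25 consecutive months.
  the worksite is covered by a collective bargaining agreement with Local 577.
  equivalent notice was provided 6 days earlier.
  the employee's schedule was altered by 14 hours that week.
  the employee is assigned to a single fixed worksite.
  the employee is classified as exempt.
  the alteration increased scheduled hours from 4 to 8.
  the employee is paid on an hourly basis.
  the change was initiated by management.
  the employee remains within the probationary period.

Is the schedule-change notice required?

Yes — required.

(A) not (fixed location) — not satisfied.
(B) hourly-paid — met.
(i) = F OR T = true.
(ii) schedule shift > 8h — holds.
(iii) not (non-exempt) — holds.
(a): T AND T AND T → true.
(i) no recent notice — not met.
(ii) hours reduced — not satisfied.
So (b) is not satisfied (F AND F).
(1) = T OR F = true.
(a) not employee-requested — satisfied.
(b) past probation — fails.
So (2) is satisfied (T OR F).
(a) no CBA — fails.
(b) tenure ≥ 6 mo. — met.
(3) = F OR T = true.
So Overall is satisfied (T AND T AND T).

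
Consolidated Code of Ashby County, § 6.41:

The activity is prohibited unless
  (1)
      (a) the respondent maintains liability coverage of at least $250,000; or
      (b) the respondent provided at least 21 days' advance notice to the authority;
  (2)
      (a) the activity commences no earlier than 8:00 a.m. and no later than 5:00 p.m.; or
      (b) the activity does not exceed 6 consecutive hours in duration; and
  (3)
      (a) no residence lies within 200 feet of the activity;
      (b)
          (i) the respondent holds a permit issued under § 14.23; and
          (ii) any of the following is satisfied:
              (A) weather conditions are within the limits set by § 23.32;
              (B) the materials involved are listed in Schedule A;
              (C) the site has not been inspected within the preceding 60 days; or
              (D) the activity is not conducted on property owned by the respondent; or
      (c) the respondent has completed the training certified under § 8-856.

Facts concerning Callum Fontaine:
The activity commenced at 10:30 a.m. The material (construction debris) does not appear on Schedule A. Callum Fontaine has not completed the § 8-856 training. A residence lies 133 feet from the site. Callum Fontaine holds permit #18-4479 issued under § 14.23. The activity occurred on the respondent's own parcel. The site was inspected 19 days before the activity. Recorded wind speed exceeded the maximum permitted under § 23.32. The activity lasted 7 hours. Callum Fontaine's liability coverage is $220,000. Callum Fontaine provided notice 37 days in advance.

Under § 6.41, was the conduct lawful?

No — unlawful.

(a) coverage ≥ $250,000 — fails.
(b) ≥21 days' notice — holds.
(1): F OR T → true.
(a) start within hours — holds.
(b) ≤ 6 hrs duration — not satisfied.
(2) = T OR F = true.
(a) no residence in 200 ft — not satisfied.
(i) holds permit — met.
(A) weather ok — fails.
(B) Schedule A material — fails.
(C) not (site inspected) — not satisfied.
(D) not (own property) — fails.
(ii): F OR F OR F OR F → false.
So (b) is not satisfied (T AND F).
(c) training certified — not satisfied.
(3): F OR F OR F → false.
Overall: T AND T AND F → false.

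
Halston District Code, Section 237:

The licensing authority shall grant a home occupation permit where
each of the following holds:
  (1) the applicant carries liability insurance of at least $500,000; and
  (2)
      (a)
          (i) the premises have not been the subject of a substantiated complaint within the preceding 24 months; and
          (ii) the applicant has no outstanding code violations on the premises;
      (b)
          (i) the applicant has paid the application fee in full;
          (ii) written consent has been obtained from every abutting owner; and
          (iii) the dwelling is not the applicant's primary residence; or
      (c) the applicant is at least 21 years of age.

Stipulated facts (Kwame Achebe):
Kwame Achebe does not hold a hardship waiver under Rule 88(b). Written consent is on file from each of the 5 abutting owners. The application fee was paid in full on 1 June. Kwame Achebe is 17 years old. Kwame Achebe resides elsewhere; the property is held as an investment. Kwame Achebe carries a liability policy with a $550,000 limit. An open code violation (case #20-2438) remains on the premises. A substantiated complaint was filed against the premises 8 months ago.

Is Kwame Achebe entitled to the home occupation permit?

(1) insurance ≥ $500,000 — met.
(i) no complaint in 24 mo. — not satisfied.
(ii) no code violations — fails.
So (a) is not satisfied (F AND F).
(i) fee paid — met.
(ii) all abutters consent — holds.
(iii) not (primary residence) — satisfied.
So (b) is satisfied (T AND T AND T).
(c) age ≥ 21 — not met.
So (2) is satisfied (F OR T OR F).
So Overall is satisfied (T AND T).

Yes — granted.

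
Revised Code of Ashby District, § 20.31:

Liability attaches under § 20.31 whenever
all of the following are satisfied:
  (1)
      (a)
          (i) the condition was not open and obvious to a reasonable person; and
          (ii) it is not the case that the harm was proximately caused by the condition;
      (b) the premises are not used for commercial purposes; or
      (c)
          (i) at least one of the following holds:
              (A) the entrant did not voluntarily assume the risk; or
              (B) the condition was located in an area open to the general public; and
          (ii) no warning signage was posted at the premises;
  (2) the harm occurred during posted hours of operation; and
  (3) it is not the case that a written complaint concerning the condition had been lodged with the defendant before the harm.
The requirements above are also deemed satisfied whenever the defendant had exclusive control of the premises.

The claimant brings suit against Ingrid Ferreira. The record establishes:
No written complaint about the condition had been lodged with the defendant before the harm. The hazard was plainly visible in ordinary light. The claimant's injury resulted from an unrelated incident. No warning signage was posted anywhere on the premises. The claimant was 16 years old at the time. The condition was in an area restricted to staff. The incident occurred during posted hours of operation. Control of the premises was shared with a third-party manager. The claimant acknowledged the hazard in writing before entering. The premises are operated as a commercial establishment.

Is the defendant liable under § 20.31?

No — not liable.

(i) not open/obvious — not satisfied.
(ii) not (proximate cause) — satisfied.
So (a) is not satisfied (F AND T).
(b) not (commercial use) — fails.
(A) no assumed risk — not met.
(B) public area — not met.
(i) = F OR F = false.
(ii) no signage posted — met.
(c): F AND T → false.
So (1) is not satisfied (F OR F OR F).
(2) during posted hours — satisfied.
(3) not (complaint lodged) — holds.
So Overall is not satisfied (F AND T AND T).
Exception (exclusive control) — not satisfied.
Result: main false OR exception false → false.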